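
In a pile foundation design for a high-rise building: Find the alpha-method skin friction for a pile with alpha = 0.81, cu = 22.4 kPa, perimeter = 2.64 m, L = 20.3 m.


Result: 972.37 kN

Derivation:
Using Qs = alpha * cu * perimeter * L
Qs = 0.81 * 22.4 * 2.64 * 20.3
Qs = 972.37 kN


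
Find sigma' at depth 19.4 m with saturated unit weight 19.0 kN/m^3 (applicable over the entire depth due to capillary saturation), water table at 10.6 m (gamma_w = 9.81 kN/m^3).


Total stress = gamma_sat * depth
sigma = 19.0 * 19.4 = 368.6 kPa
Pore water pressure u = gamma_w * (depth - d_wt)
u = 9.81 * (19.4 - 10.6) = 86.328 kPa
Effective stress = sigma - u
sigma' = 368.6 - 86.328 = 282.27 kPa


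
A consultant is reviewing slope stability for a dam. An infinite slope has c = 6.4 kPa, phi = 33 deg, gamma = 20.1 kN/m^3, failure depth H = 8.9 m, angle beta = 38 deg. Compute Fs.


Result: 0.905

Derivation:
Using Fs = c / (gamma*H*sin(beta)*cos(beta)) + tan(phi)/tan(beta)
Cohesion contribution = 6.4 / (20.1*8.9*sin(38)*cos(38))
Cohesion contribution = 0.0737428
Friction contribution = tan(33)/tan(38) = 0.831204
Fs = 0.0737428 + 0.831204
Fs = 0.905


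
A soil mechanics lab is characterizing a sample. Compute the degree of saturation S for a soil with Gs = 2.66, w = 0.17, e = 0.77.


Using S = Gs * w / e
S = 2.66 * 0.17 / 0.77
S = 0.5873


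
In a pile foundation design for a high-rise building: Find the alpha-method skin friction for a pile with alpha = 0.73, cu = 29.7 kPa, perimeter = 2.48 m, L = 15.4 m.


Using Qs = alpha * cu * perimeter * L
Qs = 0.73 * 29.7 * 2.48 * 15.4
Qs = 828.04 kN


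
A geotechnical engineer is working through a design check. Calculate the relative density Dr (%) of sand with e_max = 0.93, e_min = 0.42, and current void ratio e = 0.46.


Using Dr = (e_max - e) / (e_max - e_min) * 100
e_max - e = 0.93 - 0.46 = 0.47
e_max - e_min = 0.93 - 0.42 = 0.51
Dr = 0.47 / 0.51 * 100
Dr = 92.16 %


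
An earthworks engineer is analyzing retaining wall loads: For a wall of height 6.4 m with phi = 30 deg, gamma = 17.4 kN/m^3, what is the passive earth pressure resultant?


Result: 1069.06 kN/m

Derivation:
Compute passive earth pressure coefficient:
Kp = tan^2(45 + phi/2) = tan^2(60.0) = 3
Compute passive force:
Pp = 0.5 * Kp * gamma * H^2
Pp = 0.5 * 3 * 17.4 * 6.4^2
Pp = 1069.06 kN/m


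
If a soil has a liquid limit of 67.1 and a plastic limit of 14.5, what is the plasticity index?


Result: 52.6

Derivation:
Using PI = LL - PL
PI = 67.1 - 14.5
PI = 52.6


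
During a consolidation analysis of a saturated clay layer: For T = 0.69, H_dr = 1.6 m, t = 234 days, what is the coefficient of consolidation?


Using cv = T * H_dr^2 / t
H_dr^2 = 1.6^2 = 2.56
cv = 0.69 * 2.56 / 234
cv = 0.00755 m^2/day


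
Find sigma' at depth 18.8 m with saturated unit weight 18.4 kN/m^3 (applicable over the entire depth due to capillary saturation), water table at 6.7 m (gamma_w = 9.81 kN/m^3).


Total stress = gamma_sat * depth
sigma = 18.4 * 18.8 = 345.92 kPa
Pore water pressure u = gamma_w * (depth - d_wt)
u = 9.81 * (18.8 - 6.7) = 118.701 kPa
Effective stress = sigma - u
sigma' = 345.92 - 118.701 = 227.22 kPa


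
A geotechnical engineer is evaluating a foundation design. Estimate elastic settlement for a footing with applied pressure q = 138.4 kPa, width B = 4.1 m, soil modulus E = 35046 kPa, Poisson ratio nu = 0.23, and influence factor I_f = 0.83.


Using Se = q * B * (1 - nu^2) * I_f / E
1 - nu^2 = 1 - 0.23^2 = 0.9471
Se = 138.4 * 4.1 * 0.9471 * 0.83 / 35046
Se = 0.012728 m
Convert to mm: Se = 0.012728 * 1000 = 12.728 mm


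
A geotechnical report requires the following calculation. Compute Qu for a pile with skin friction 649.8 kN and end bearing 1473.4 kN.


Using Qu = Qf + Qb
Qu = 649.8 + 1473.4
Qu = 2123.2 kN


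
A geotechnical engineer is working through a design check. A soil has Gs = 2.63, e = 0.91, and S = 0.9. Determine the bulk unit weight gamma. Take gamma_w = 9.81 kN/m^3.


Result: 17.714 kN/m^3

Derivation:
Using gamma = gamma_w * (Gs + S*e) / (1 + e)
Numerator: Gs + S*e = 2.63 + 0.9*0.91 = 3.449
Denominator: 1 + e = 1 + 0.91 = 1.91
gamma = 9.81 * 3.449 / 1.91
gamma = 17.714 kN/m^3


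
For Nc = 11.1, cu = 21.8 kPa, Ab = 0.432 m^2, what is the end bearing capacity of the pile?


Result: 104.54 kN

Derivation:
Using Qb = Nc * cu * Ab
Qb = 11.1 * 21.8 * 0.432
Qb = 104.54 kN


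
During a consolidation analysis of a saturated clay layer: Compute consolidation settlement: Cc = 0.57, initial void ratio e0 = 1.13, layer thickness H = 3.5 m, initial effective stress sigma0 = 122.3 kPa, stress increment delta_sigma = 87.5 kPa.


Using Sc = Cc * H / (1 + e0) * log10((sigma0 + delta_sigma) / sigma0)
Stress ratio = (122.3 + 87.5) / 122.3 = 1.71545
log10(1.71545) = 0.234379
Cc * H / (1 + e0) = 0.57 * 3.5 / (1 + 1.13) = 0.93662
Sc = 0.93662 * 0.234379
Sc = 0.2195 m


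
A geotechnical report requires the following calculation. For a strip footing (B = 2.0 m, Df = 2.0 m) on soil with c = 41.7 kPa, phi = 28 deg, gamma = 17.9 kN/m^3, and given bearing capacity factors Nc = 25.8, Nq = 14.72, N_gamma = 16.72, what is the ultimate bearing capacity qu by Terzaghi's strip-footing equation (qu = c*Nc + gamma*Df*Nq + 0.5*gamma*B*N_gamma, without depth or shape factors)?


Compute qu = c*Nc + gamma*Df*Nq + 0.5*gamma*B*N_gamma
Term 1: 41.7 * 25.8 = 1075.86
Term 2: 17.9 * 2.0 * 14.72 = 526.976
Term 3: 0.5 * 17.9 * 2.0 * 16.72 = 299.288
qu = 1075.86 + 526.976 + 299.288
qu = 1902.12 kPa


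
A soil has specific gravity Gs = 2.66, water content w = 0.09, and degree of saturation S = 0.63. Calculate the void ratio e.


Using the relation e = Gs * w / S
e = 2.66 * 0.09 / 0.63
e = 0.38


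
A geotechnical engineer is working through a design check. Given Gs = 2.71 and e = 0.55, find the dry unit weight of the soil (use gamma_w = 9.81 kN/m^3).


Result: 17.152 kN/m^3

Derivation:
Using gamma_d = Gs * gamma_w / (1 + e)
gamma_d = 2.71 * 9.81 / (1 + 0.55)
gamma_d = 2.71 * 9.81 / 1.55
gamma_d = 17.152 kN/m^3


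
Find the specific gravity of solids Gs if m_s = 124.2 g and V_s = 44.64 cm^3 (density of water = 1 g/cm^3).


Result: 2.782

Derivation:
Using Gs = m_s / (V_s * rho_w)
Since rho_w = 1 g/cm^3:
Gs = 124.2 / 44.64
Gs = 2.782


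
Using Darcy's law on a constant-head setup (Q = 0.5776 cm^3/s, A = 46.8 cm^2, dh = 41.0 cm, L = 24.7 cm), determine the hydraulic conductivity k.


Compute hydraulic gradient:
i = dh / L = 41.0 / 24.7 = 1.65992
Then apply Darcy's law:
k = Q / (A * i)
k = 0.5776 / (46.8 * 1.65992)
k = 0.5776 / 77.6842
k = 0.007435 cm/s


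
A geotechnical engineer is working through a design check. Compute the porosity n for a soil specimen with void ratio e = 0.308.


Result: 0.2355

Derivation:
Using the relation n = e / (1 + e)
n = 0.308 / (1 + 0.308)
n = 0.308 / 1.308
n = 0.2355


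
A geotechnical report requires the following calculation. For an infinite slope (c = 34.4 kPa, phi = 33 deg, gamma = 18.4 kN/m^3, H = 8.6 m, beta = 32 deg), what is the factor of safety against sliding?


Using Fs = c / (gamma*H*sin(beta)*cos(beta)) + tan(phi)/tan(beta)
Cohesion contribution = 34.4 / (18.4*8.6*sin(32)*cos(32))
Cohesion contribution = 0.48374
Friction contribution = tan(33)/tan(32) = 1.03927
Fs = 0.48374 + 1.03927
Fs = 1.523


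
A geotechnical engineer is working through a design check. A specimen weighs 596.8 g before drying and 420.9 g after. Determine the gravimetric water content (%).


Using w = (m_wet - m_dry) / m_dry * 100
m_wet - m_dry = 596.8 - 420.9 = 175.9 g
w = 175.9 / 420.9 * 100
w = 41.79 %


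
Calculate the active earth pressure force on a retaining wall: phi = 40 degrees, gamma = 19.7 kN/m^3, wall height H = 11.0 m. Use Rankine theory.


Compute active earth pressure coefficient:
Ka = tan^2(45 - phi/2) = tan^2(25.0) = 0.217443
Compute active force:
Pa = 0.5 * Ka * gamma * H^2
Pa = 0.5 * 0.217443 * 19.7 * 11.0^2
Pa = 259.16 kN/m


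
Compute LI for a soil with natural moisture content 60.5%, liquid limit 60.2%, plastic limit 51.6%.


First compute the plasticity index:
PI = LL - PL = 60.2 - 51.6 = 8.6
Then compute the liquidity index:
LI = (w - PL) / PI
LI = (60.5 - 51.6) / 8.6
LI = 1.035


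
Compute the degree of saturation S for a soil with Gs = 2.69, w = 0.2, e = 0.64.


Result: 0.8406

Derivation:
Using S = Gs * w / e
S = 2.69 * 0.2 / 0.64
S = 0.8406


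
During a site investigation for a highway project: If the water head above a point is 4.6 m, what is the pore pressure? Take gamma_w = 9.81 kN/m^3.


Result: 45.13 kPa

Derivation:
Using u = gamma_w * h_w
u = 9.81 * 4.6
u = 45.13 kPa


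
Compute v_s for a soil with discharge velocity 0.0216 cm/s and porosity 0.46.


Using v_s = v_d / n
v_s = 0.0216 / 0.46
v_s = 0.04696 cm/s


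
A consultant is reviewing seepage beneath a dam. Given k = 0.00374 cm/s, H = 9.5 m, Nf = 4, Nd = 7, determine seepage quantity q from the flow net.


Convert k to m/s for unit consistency with H:
k = 0.00374 cm/s = 0.00374 / 100 m/s = 3.74e-05 m/s
Using q = k * H * Nf / Nd
Nf / Nd = 4 / 7 = 0.5714
q = 3.74e-05 * 9.5 * 0.5714
q = 0.000203 m^3/s per m


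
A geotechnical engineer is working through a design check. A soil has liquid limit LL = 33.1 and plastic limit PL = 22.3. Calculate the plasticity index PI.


Result: 10.8

Derivation:
Using PI = LL - PL
PI = 33.1 - 22.3
PI = 10.8


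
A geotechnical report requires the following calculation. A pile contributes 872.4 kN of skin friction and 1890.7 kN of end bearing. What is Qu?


Result: 2763.1 kN

Derivation:
Using Qu = Qf + Qb
Qu = 872.4 + 1890.7
Qu = 2763.1 kN


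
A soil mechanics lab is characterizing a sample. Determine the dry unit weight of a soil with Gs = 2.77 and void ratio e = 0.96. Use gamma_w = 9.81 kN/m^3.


Using gamma_d = Gs * gamma_w / (1 + e)
gamma_d = 2.77 * 9.81 / (1 + 0.96)
gamma_d = 2.77 * 9.81 / 1.96
gamma_d = 13.864 kN/m^3


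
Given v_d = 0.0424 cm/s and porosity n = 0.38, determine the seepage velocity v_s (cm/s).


Result: 0.11158 cm/s

Derivation:
Using v_s = v_d / n
v_s = 0.0424 / 0.38
v_s = 0.11158 cm/s


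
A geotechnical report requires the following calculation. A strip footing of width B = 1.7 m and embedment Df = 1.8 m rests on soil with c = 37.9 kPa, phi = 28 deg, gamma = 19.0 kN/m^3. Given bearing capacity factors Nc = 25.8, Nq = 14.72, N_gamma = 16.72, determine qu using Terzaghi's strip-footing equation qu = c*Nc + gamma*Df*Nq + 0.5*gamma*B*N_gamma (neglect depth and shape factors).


Compute qu = c*Nc + gamma*Df*Nq + 0.5*gamma*B*N_gamma
Term 1: 37.9 * 25.8 = 977.82
Term 2: 19.0 * 1.8 * 14.72 = 503.424
Term 3: 0.5 * 19.0 * 1.7 * 16.72 = 270.028
qu = 977.82 + 503.424 + 270.028
qu = 1751.27 kPa


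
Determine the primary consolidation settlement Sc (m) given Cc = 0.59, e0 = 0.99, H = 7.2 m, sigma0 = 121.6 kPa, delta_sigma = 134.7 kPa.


Using Sc = Cc * H / (1 + e0) * log10((sigma0 + delta_sigma) / sigma0)
Stress ratio = (121.6 + 134.7) / 121.6 = 2.10773
log10(2.10773) = 0.323815
Cc * H / (1 + e0) = 0.59 * 7.2 / (1 + 0.99) = 2.13467
Sc = 2.13467 * 0.323815
Sc = 0.6912 m


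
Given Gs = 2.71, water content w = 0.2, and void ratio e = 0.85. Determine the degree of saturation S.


Using S = Gs * w / e
S = 2.71 * 0.2 / 0.85
S = 0.6376


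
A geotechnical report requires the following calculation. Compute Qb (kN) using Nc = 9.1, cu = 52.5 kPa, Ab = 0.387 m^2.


Using Qb = Nc * cu * Ab
Qb = 9.1 * 52.5 * 0.387
Qb = 184.89 kN


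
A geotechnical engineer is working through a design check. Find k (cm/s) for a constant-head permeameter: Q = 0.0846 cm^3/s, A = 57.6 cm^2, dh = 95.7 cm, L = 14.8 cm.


Compute hydraulic gradient:
i = dh / L = 95.7 / 14.8 = 6.46622
Then apply Darcy's law:
k = Q / (A * i)
k = 0.0846 / (57.6 * 6.46622)
k = 0.0846 / 372.454
k = 0.000227 cm/s


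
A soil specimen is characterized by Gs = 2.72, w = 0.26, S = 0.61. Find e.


Using the relation e = Gs * w / S
e = 2.72 * 0.26 / 0.61
e = 1.1593


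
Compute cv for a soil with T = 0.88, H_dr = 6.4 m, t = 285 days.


Result: 0.12647 m^2/day

Derivation:
Using cv = T * H_dr^2 / t
H_dr^2 = 6.4^2 = 40.96
cv = 0.88 * 40.96 / 285
cv = 0.12647 m^2/day


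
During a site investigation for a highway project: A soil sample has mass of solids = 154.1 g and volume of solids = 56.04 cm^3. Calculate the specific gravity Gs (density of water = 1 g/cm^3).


Using Gs = m_s / (V_s * rho_w)
Since rho_w = 1 g/cm^3:
Gs = 154.1 / 56.04
Gs = 2.75


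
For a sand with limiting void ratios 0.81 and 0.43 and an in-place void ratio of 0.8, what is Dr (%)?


Using Dr = (e_max - e) / (e_max - e_min) * 100
e_max - e = 0.81 - 0.8 = 0.01
e_max - e_min = 0.81 - 0.43 = 0.38
Dr = 0.01 / 0.38 * 100
Dr = 2.63 %


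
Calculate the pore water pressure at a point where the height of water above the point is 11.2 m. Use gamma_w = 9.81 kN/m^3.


Using u = gamma_w * h_w
u = 9.81 * 11.2
u = 109.87 kPa


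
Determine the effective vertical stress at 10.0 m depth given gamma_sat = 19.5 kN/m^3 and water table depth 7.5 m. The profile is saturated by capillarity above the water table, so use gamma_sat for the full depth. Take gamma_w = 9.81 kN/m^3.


Total stress = gamma_sat * depth
sigma = 19.5 * 10.0 = 195.0 kPa
Pore water pressure u = gamma_w * (depth - d_wt)
u = 9.81 * (10.0 - 7.5) = 24.525 kPa
Effective stress = sigma - u
sigma' = 195.0 - 24.525 = 170.48 kPa


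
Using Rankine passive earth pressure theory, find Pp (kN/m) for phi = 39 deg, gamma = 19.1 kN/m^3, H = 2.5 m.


Compute passive earth pressure coefficient:
Kp = tan^2(45 + phi/2) = tan^2(64.5) = 4.395495
Compute passive force:
Pp = 0.5 * Kp * gamma * H^2
Pp = 0.5 * 4.395495 * 19.1 * 2.5^2
Pp = 262.36 kN/m


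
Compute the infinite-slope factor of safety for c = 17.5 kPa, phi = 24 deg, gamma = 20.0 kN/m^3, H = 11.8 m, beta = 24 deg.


Using Fs = c / (gamma*H*sin(beta)*cos(beta)) + tan(phi)/tan(beta)
Cohesion contribution = 17.5 / (20.0*11.8*sin(24)*cos(24))
Cohesion contribution = 0.199564
Friction contribution = tan(24)/tan(24) = 1
Fs = 0.199564 + 1
Fs = 1.2


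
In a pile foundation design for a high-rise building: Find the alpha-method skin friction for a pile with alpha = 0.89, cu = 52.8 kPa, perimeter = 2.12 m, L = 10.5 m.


Using Qs = alpha * cu * perimeter * L
Qs = 0.89 * 52.8 * 2.12 * 10.5
Qs = 1046.04 kN


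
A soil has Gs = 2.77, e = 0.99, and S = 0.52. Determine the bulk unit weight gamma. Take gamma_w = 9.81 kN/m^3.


Result: 16.193 kN/m^3

Derivation:
Using gamma = gamma_w * (Gs + S*e) / (1 + e)
Numerator: Gs + S*e = 2.77 + 0.52*0.99 = 3.2848
Denominator: 1 + e = 1 + 0.99 = 1.99
gamma = 9.81 * 3.2848 / 1.99
gamma = 16.193 kN/m^3


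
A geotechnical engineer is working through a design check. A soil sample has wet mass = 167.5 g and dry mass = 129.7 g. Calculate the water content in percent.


Result: 29.14 %

Derivation:
Using w = (m_wet - m_dry) / m_dry * 100
m_wet - m_dry = 167.5 - 129.7 = 37.8 g
w = 37.8 / 129.7 * 100
w = 29.14 %


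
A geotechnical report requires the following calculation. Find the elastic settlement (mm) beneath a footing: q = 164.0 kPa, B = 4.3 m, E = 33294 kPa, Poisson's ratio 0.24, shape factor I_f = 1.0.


Using Se = q * B * (1 - nu^2) * I_f / E
1 - nu^2 = 1 - 0.24^2 = 0.9424
Se = 164.0 * 4.3 * 0.9424 * 1.0 / 33294
Se = 0.019961 m
Convert to mm: Se = 0.019961 * 1000 = 19.961 mm


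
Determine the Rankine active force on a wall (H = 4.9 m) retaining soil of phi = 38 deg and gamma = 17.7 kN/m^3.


Result: 50.55 kN/m

Derivation:
Compute active earth pressure coefficient:
Ka = tan^2(45 - phi/2) = tan^2(26.0) = 0.237883
Compute active force:
Pa = 0.5 * Ka * gamma * H^2
Pa = 0.5 * 0.237883 * 17.7 * 4.9^2
Pa = 50.55 kN/m


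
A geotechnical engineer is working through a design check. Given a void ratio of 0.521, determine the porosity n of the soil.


Result: 0.3425

Derivation:
Using the relation n = e / (1 + e)
n = 0.521 / (1 + 0.521)
n = 0.521 / 1.521
n = 0.3425


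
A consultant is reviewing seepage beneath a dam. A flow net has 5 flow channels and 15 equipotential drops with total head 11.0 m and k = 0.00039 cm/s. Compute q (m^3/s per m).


Convert k to m/s for unit consistency with H:
k = 0.00039 cm/s = 0.00039 / 100 m/s = 3.9e-06 m/s
Using q = k * H * Nf / Nd
Nf / Nd = 5 / 15 = 0.3333
q = 3.9e-06 * 11.0 * 0.3333
q = 1.43e-05 m^3/s per m


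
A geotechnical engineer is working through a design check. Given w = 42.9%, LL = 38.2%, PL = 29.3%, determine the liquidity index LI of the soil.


First compute the plasticity index:
PI = LL - PL = 38.2 - 29.3 = 8.9
Then compute the liquidity index:
LI = (w - PL) / PI
LI = (42.9 - 29.3) / 8.9
LI = 1.528


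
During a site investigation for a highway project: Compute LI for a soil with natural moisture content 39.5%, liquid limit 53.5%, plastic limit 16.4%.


First compute the plasticity index:
PI = LL - PL = 53.5 - 16.4 = 37.1
Then compute the liquidity index:
LI = (w - PL) / PI
LI = (39.5 - 16.4) / 37.1
LI = 0.623


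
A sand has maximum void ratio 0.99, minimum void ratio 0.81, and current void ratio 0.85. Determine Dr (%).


Using Dr = (e_max - e) / (e_max - e_min) * 100
e_max - e = 0.99 - 0.85 = 0.14
e_max - e_min = 0.99 - 0.81 = 0.18
Dr = 0.14 / 0.18 * 100
Dr = 77.78 %


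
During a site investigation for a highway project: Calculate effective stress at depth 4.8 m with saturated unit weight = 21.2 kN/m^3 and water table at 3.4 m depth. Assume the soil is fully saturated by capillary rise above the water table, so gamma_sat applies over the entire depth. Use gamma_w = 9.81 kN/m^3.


Total stress = gamma_sat * depth
sigma = 21.2 * 4.8 = 101.76 kPa
Pore water pressure u = gamma_w * (depth - d_wt)
u = 9.81 * (4.8 - 3.4) = 13.734 kPa
Effective stress = sigma - u
sigma' = 101.76 - 13.734 = 88.03 kPa


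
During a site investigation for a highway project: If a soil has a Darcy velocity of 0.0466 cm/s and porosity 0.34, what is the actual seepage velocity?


Using v_s = v_d / n
v_s = 0.0466 / 0.34
v_s = 0.13706 cm/s


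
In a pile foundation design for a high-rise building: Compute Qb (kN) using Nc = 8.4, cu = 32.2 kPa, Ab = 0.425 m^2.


Using Qb = Nc * cu * Ab
Qb = 8.4 * 32.2 * 0.425
Qb = 114.95 kN


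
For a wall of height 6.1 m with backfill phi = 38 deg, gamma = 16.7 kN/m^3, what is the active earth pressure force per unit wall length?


Result: 73.91 kN/m

Derivation:
Compute active earth pressure coefficient:
Ka = tan^2(45 - phi/2) = tan^2(26.0) = 0.237883
Compute active force:
Pa = 0.5 * Ka * gamma * H^2
Pa = 0.5 * 0.237883 * 16.7 * 6.1^2
Pa = 73.91 kN/m


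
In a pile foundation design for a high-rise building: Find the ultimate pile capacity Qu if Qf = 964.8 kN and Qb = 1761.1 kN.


Using Qu = Qf + Qb
Qu = 964.8 + 1761.1
Qu = 2725.9 kN


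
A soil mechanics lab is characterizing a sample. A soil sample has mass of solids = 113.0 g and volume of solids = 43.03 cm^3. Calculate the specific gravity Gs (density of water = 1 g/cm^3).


Result: 2.626

Derivation:
Using Gs = m_s / (V_s * rho_w)
Since rho_w = 1 g/cm^3:
Gs = 113.0 / 43.03
Gs = 2.626


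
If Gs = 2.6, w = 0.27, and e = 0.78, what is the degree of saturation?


Result: 0.9

Derivation:
Using S = Gs * w / e
S = 2.6 * 0.27 / 0.78
S = 0.9


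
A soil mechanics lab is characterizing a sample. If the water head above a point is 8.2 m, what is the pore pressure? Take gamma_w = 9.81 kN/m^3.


Using u = gamma_w * h_w
u = 9.81 * 8.2
u = 80.44 kPa


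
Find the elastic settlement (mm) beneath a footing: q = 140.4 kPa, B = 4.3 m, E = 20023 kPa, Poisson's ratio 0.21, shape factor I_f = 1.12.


Using Se = q * B * (1 - nu^2) * I_f / E
1 - nu^2 = 1 - 0.21^2 = 0.9559
Se = 140.4 * 4.3 * 0.9559 * 1.12 / 20023
Se = 0.032280 m
Convert to mm: Se = 0.032280 * 1000 = 32.28 mm


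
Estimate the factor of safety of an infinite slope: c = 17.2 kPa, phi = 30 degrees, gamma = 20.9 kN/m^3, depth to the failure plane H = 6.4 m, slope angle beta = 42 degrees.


Using Fs = c / (gamma*H*sin(beta)*cos(beta)) + tan(phi)/tan(beta)
Cohesion contribution = 17.2 / (20.9*6.4*sin(42)*cos(42))
Cohesion contribution = 0.258594
Friction contribution = tan(30)/tan(42) = 0.641212
Fs = 0.258594 + 0.641212
Fs = 0.9


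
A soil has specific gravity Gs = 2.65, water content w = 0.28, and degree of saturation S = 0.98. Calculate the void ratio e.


Result: 0.7571

Derivation:
Using the relation e = Gs * w / S
e = 2.65 * 0.28 / 0.98
e = 0.7571


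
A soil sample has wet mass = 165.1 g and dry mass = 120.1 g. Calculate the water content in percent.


Using w = (m_wet - m_dry) / m_dry * 100
m_wet - m_dry = 165.1 - 120.1 = 45.0 g
w = 45.0 / 120.1 * 100
w = 37.47 %


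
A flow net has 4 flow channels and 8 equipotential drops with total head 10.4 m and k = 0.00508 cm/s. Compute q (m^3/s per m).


Convert k to m/s for unit consistency with H:
k = 0.00508 cm/s = 0.00508 / 100 m/s = 5.08e-05 m/s
Using q = k * H * Nf / Nd
Nf / Nd = 4 / 8 = 0.5
q = 5.08e-05 * 10.4 * 0.5
q = 0.0002642 m^3/s per m


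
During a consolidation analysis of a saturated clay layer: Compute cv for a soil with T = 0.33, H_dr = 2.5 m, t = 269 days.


Result: 0.00767 m^2/day

Derivation:
Using cv = T * H_dr^2 / t
H_dr^2 = 2.5^2 = 6.25
cv = 0.33 * 6.25 / 269
cv = 0.00767 m^2/day


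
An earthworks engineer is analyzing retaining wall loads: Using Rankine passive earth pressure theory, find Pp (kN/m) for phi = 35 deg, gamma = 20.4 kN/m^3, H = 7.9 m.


Result: 2349.1 kN/m

Derivation:
Compute passive earth pressure coefficient:
Kp = tan^2(45 + phi/2) = tan^2(62.5) = 3.690172
Compute passive force:
Pp = 0.5 * Kp * gamma * H^2
Pp = 0.5 * 3.690172 * 20.4 * 7.9^2
Pp = 2349.1 kN/m


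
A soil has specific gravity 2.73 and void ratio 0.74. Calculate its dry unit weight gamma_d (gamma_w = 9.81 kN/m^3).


Result: 15.392 kN/m^3

Derivation:
Using gamma_d = Gs * gamma_w / (1 + e)
gamma_d = 2.73 * 9.81 / (1 + 0.74)
gamma_d = 2.73 * 9.81 / 1.74
gamma_d = 15.392 kN/m^3


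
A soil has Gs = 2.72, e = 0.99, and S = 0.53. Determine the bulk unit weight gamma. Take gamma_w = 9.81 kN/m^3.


Result: 15.995 kN/m^3

Derivation:
Using gamma = gamma_w * (Gs + S*e) / (1 + e)
Numerator: Gs + S*e = 2.72 + 0.53*0.99 = 3.2447
Denominator: 1 + e = 1 + 0.99 = 1.99
gamma = 9.81 * 3.2447 / 1.99
gamma = 15.995 kN/m^3


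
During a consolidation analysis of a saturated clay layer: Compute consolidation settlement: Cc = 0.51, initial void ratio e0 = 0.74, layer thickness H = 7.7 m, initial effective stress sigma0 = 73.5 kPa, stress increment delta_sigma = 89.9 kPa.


Using Sc = Cc * H / (1 + e0) * log10((sigma0 + delta_sigma) / sigma0)
Stress ratio = (73.5 + 89.9) / 73.5 = 2.22313
log10(2.22313) = 0.346965
Cc * H / (1 + e0) = 0.51 * 7.7 / (1 + 0.74) = 2.2569
Sc = 2.2569 * 0.346965
Sc = 0.7831 m


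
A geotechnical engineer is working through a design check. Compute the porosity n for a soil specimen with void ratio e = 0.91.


Result: 0.4764

Derivation:
Using the relation n = e / (1 + e)
n = 0.91 / (1 + 0.91)
n = 0.91 / 1.91
n = 0.4764


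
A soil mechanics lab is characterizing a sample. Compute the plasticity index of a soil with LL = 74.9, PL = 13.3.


Using PI = LL - PL
PI = 74.9 - 13.3
PI = 61.6


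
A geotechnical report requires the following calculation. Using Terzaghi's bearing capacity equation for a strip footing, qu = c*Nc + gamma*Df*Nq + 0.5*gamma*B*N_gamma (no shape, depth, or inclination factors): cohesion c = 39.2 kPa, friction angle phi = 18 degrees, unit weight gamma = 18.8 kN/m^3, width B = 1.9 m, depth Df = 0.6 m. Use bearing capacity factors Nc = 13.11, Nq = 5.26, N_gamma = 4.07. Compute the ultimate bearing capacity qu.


Compute qu = c*Nc + gamma*Df*Nq + 0.5*gamma*B*N_gamma
Term 1: 39.2 * 13.11 = 513.912
Term 2: 18.8 * 0.6 * 5.26 = 59.3328
Term 3: 0.5 * 18.8 * 1.9 * 4.07 = 72.6902
qu = 513.912 + 59.3328 + 72.6902
qu = 645.94 kPa


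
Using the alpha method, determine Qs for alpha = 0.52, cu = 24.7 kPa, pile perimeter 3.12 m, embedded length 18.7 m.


Result: 749.37 kN

Derivation:
Using Qs = alpha * cu * perimeter * L
Qs = 0.52 * 24.7 * 3.12 * 18.7
Qs = 749.37 kN


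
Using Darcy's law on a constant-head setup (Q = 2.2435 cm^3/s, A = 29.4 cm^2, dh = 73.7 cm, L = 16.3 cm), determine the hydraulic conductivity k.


Compute hydraulic gradient:
i = dh / L = 73.7 / 16.3 = 4.52147
Then apply Darcy's law:
k = Q / (A * i)
k = 2.2435 / (29.4 * 4.52147)
k = 2.2435 / 132.931
k = 0.016877 cm/s


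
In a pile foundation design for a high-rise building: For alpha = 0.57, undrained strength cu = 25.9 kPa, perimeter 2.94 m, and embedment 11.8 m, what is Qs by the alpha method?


Using Qs = alpha * cu * perimeter * L
Qs = 0.57 * 25.9 * 2.94 * 11.8
Qs = 512.16 kN


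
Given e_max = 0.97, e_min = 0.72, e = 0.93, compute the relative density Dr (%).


Using Dr = (e_max - e) / (e_max - e_min) * 100
e_max - e = 0.97 - 0.93 = 0.04
e_max - e_min = 0.97 - 0.72 = 0.25
Dr = 0.04 / 0.25 * 100
Dr = 16.0 %


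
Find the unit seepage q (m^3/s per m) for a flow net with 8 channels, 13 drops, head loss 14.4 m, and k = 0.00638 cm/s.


Result: 0.0005654 m^3/s per m

Derivation:
Convert k to m/s for unit consistency with H:
k = 0.00638 cm/s = 0.00638 / 100 m/s = 6.38e-05 m/s
Using q = k * H * Nf / Nd
Nf / Nd = 8 / 13 = 0.6154
q = 6.38e-05 * 14.4 * 0.6154
q = 0.0005654 m^3/s per m


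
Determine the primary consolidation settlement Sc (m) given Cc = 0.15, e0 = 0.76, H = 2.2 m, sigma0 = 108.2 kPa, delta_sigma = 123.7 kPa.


Using Sc = Cc * H / (1 + e0) * log10((sigma0 + delta_sigma) / sigma0)
Stress ratio = (108.2 + 123.7) / 108.2 = 2.14325
log10(2.14325) = 0.331073
Cc * H / (1 + e0) = 0.15 * 2.2 / (1 + 0.76) = 0.1875
Sc = 0.1875 * 0.331073
Sc = 0.0621 m


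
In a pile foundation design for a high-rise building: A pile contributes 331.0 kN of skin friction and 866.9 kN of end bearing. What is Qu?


Result: 1197.9 kN

Derivation:
Using Qu = Qf + Qb
Qu = 331.0 + 866.9
Qu = 1197.9 kN


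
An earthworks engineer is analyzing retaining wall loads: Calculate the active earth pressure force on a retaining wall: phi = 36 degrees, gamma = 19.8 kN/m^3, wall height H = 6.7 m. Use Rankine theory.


Compute active earth pressure coefficient:
Ka = tan^2(45 - phi/2) = tan^2(27.0) = 0.259616
Compute active force:
Pa = 0.5 * Ka * gamma * H^2
Pa = 0.5 * 0.259616 * 19.8 * 6.7^2
Pa = 115.38 kN/m


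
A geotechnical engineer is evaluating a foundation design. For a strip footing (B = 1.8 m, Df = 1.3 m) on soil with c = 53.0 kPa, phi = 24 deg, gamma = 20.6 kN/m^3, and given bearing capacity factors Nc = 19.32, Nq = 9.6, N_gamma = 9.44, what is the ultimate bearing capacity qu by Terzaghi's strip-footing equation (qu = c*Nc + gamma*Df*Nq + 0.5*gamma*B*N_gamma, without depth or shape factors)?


Compute qu = c*Nc + gamma*Df*Nq + 0.5*gamma*B*N_gamma
Term 1: 53.0 * 19.32 = 1023.96
Term 2: 20.6 * 1.3 * 9.6 = 257.088
Term 3: 0.5 * 20.6 * 1.8 * 9.44 = 175.0176
qu = 1023.96 + 257.088 + 175.0176
qu = 1456.07 kPa


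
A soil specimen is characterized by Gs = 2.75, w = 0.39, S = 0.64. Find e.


Result: 1.6758

Derivation:
Using the relation e = Gs * w / S
e = 2.75 * 0.39 / 0.64
e = 1.6758


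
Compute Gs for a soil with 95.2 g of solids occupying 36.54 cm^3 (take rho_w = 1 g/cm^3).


Result: 2.605

Derivation:
Using Gs = m_s / (V_s * rho_w)
Since rho_w = 1 g/cm^3:
Gs = 95.2 / 36.54
Gs = 2.605


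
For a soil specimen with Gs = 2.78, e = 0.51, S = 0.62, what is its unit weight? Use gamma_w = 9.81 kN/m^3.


Result: 20.115 kN/m^3

Derivation:
Using gamma = gamma_w * (Gs + S*e) / (1 + e)
Numerator: Gs + S*e = 2.78 + 0.62*0.51 = 3.0962
Denominator: 1 + e = 1 + 0.51 = 1.51
gamma = 9.81 * 3.0962 / 1.51
gamma = 20.115 kN/m^3


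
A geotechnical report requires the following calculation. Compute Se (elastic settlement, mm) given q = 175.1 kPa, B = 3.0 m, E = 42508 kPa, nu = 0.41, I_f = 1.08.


Using Se = q * B * (1 - nu^2) * I_f / E
1 - nu^2 = 1 - 0.41^2 = 0.8319
Se = 175.1 * 3.0 * 0.8319 * 1.08 / 42508
Se = 0.011103 m
Convert to mm: Se = 0.011103 * 1000 = 11.103 mm


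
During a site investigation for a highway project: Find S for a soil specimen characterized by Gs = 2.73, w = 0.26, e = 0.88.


Using S = Gs * w / e
S = 2.73 * 0.26 / 0.88
S = 0.8066


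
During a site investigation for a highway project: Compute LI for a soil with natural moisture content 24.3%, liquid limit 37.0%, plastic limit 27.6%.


First compute the plasticity index:
PI = LL - PL = 37.0 - 27.6 = 9.4
Then compute the liquidity index:
LI = (w - PL) / PI
LI = (24.3 - 27.6) / 9.4
LI = -0.351


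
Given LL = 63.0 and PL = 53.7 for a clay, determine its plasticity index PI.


Result: 9.3

Derivation:
Using PI = LL - PL
PI = 63.0 - 53.7
PI = 9.3


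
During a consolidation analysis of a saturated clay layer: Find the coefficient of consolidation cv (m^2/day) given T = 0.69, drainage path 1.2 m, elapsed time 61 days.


Result: 0.01629 m^2/day

Derivation:
Using cv = T * H_dr^2 / t
H_dr^2 = 1.2^2 = 1.44
cv = 0.69 * 1.44 / 61
cv = 0.01629 m^2/day


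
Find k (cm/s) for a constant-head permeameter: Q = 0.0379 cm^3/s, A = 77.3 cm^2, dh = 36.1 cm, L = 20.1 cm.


Compute hydraulic gradient:
i = dh / L = 36.1 / 20.1 = 1.79602
Then apply Darcy's law:
k = Q / (A * i)
k = 0.0379 / (77.3 * 1.79602)
k = 0.0379 / 138.832
k = 0.000273 cm/s


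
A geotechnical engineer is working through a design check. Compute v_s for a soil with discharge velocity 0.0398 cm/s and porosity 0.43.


Using v_s = v_d / n
v_s = 0.0398 / 0.43
v_s = 0.09256 cm/s


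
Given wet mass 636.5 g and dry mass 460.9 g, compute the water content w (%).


Result: 38.1 %

Derivation:
Using w = (m_wet - m_dry) / m_dry * 100
m_wet - m_dry = 636.5 - 460.9 = 175.6 g
w = 175.6 / 460.9 * 100
w = 38.1 %


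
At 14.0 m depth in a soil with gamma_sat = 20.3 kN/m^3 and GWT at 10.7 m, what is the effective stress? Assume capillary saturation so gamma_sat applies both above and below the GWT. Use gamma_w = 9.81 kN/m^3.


Result: 251.83 kPa

Derivation:
Total stress = gamma_sat * depth
sigma = 20.3 * 14.0 = 284.2 kPa
Pore water pressure u = gamma_w * (depth - d_wt)
u = 9.81 * (14.0 - 10.7) = 32.373 kPa
Effective stress = sigma - u
sigma' = 284.2 - 32.373 = 251.83 kPa


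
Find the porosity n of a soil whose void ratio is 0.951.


Using the relation n = e / (1 + e)
n = 0.951 / (1 + 0.951)
n = 0.951 / 1.951
n = 0.4874


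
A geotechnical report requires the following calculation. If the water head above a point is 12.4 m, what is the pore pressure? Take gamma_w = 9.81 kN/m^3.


Using u = gamma_w * h_w
u = 9.81 * 12.4
u = 121.64 kPa


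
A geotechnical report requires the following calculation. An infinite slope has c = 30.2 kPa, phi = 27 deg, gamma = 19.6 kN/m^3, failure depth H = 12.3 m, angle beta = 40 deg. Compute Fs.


Result: 0.862

Derivation:
Using Fs = c / (gamma*H*sin(beta)*cos(beta)) + tan(phi)/tan(beta)
Cohesion contribution = 30.2 / (19.6*12.3*sin(40)*cos(40))
Cohesion contribution = 0.254404
Friction contribution = tan(27)/tan(40) = 0.607229
Fs = 0.254404 + 0.607229
Fs = 0.862


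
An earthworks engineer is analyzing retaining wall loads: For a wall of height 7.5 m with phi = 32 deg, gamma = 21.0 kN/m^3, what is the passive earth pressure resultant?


Compute passive earth pressure coefficient:
Kp = tan^2(45 + phi/2) = tan^2(61.0) = 3.254588
Compute passive force:
Pp = 0.5 * Kp * gamma * H^2
Pp = 0.5 * 3.254588 * 21.0 * 7.5^2
Pp = 1922.24 kN/m


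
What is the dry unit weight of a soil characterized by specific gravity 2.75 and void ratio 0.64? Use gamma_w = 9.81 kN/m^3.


Using gamma_d = Gs * gamma_w / (1 + e)
gamma_d = 2.75 * 9.81 / (1 + 0.64)
gamma_d = 2.75 * 9.81 / 1.64
gamma_d = 16.45 kN/m^3


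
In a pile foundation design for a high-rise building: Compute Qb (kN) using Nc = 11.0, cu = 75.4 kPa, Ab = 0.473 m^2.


Result: 392.31 kN

Derivation:
Using Qb = Nc * cu * Ab
Qb = 11.0 * 75.4 * 0.473
Qb = 392.31 kN


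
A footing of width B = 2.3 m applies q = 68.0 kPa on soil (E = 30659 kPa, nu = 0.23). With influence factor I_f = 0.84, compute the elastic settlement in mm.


Result: 4.058 mm

Derivation:
Using Se = q * B * (1 - nu^2) * I_f / E
1 - nu^2 = 1 - 0.23^2 = 0.9471
Se = 68.0 * 2.3 * 0.9471 * 0.84 / 30659
Se = 0.004058 m
Convert to mm: Se = 0.004058 * 1000 = 4.058 mm


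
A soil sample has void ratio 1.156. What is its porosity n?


Using the relation n = e / (1 + e)
n = 1.156 / (1 + 1.156)
n = 1.156 / 2.156
n = 0.5362


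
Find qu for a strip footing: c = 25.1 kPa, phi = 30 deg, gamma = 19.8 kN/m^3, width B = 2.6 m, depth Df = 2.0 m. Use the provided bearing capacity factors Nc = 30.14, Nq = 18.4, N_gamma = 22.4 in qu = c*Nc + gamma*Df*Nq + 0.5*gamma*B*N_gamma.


Compute qu = c*Nc + gamma*Df*Nq + 0.5*gamma*B*N_gamma
Term 1: 25.1 * 30.14 = 756.514
Term 2: 19.8 * 2.0 * 18.4 = 728.64
Term 3: 0.5 * 19.8 * 2.6 * 22.4 = 576.576
qu = 756.514 + 728.64 + 576.576
qu = 2061.73 kPa


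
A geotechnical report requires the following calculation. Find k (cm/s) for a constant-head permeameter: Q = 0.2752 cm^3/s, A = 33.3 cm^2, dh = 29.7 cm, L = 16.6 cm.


Compute hydraulic gradient:
i = dh / L = 29.7 / 16.6 = 1.78916
Then apply Darcy's law:
k = Q / (A * i)
k = 0.2752 / (33.3 * 1.78916)
k = 0.2752 / 59.5789
k = 0.004619 cm/s


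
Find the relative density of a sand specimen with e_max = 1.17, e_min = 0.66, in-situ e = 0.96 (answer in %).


Using Dr = (e_max - e) / (e_max - e_min) * 100
e_max - e = 1.17 - 0.96 = 0.21
e_max - e_min = 1.17 - 0.66 = 0.51
Dr = 0.21 / 0.51 * 100
Dr = 41.18 %


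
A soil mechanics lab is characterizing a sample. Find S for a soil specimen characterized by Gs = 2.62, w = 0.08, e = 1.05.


Result: 0.1996

Derivation:
Using S = Gs * w / e
S = 2.62 * 0.08 / 1.05
S = 0.1996


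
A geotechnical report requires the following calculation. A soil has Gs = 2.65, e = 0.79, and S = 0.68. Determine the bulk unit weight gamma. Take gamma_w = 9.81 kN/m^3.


Using gamma = gamma_w * (Gs + S*e) / (1 + e)
Numerator: Gs + S*e = 2.65 + 0.68*0.79 = 3.1872
Denominator: 1 + e = 1 + 0.79 = 1.79
gamma = 9.81 * 3.1872 / 1.79
gamma = 17.467 kN/m^3


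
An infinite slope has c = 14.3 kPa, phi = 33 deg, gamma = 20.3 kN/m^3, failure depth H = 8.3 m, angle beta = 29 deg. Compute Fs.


Using Fs = c / (gamma*H*sin(beta)*cos(beta)) + tan(phi)/tan(beta)
Cohesion contribution = 14.3 / (20.3*8.3*sin(29)*cos(29))
Cohesion contribution = 0.200157
Friction contribution = tan(33)/tan(29) = 1.17156
Fs = 0.200157 + 1.17156
Fs = 1.372


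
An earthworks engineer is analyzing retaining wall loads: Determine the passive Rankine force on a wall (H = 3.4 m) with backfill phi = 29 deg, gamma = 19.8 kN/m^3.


Compute passive earth pressure coefficient:
Kp = tan^2(45 + phi/2) = tan^2(59.5) = 2.88206
Compute passive force:
Pp = 0.5 * Kp * gamma * H^2
Pp = 0.5 * 2.88206 * 19.8 * 3.4^2
Pp = 329.83 kN/m


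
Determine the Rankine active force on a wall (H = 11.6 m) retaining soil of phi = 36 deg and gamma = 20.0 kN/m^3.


Compute active earth pressure coefficient:
Ka = tan^2(45 - phi/2) = tan^2(27.0) = 0.259616
Compute active force:
Pa = 0.5 * Ka * gamma * H^2
Pa = 0.5 * 0.259616 * 20.0 * 11.6^2
Pa = 349.34 kN/m


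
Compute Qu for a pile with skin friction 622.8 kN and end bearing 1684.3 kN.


Using Qu = Qf + Qb
Qu = 622.8 + 1684.3
Qu = 2307.1 kN


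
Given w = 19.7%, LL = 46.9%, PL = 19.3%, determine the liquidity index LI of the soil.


Result: 0.014

Derivation:
First compute the plasticity index:
PI = LL - PL = 46.9 - 19.3 = 27.6
Then compute the liquidity index:
LI = (w - PL) / PI
LI = (19.7 - 19.3) / 27.6
LI = 0.014


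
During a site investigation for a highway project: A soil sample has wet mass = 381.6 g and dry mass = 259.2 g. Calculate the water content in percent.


Using w = (m_wet - m_dry) / m_dry * 100
m_wet - m_dry = 381.6 - 259.2 = 122.4 g
w = 122.4 / 259.2 * 100
w = 47.22 %


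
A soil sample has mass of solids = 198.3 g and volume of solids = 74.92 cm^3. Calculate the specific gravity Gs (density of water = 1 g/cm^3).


Using Gs = m_s / (V_s * rho_w)
Since rho_w = 1 g/cm^3:
Gs = 198.3 / 74.92
Gs = 2.647


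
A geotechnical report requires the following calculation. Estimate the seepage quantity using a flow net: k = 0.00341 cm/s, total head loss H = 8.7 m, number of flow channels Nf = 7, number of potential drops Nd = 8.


Convert k to m/s for unit consistency with H:
k = 0.00341 cm/s = 0.00341 / 100 m/s = 3.41e-05 m/s
Using q = k * H * Nf / Nd
Nf / Nd = 7 / 8 = 0.875
q = 3.41e-05 * 8.7 * 0.875
q = 0.0002596 m^3/s per m


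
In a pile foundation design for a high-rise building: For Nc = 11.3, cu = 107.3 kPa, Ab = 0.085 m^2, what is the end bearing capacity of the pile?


Using Qb = Nc * cu * Ab
Qb = 11.3 * 107.3 * 0.085
Qb = 103.06 kN


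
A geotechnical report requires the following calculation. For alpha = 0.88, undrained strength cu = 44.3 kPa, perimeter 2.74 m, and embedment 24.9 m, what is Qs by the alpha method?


Using Qs = alpha * cu * perimeter * L
Qs = 0.88 * 44.3 * 2.74 * 24.9
Qs = 2659.72 kN


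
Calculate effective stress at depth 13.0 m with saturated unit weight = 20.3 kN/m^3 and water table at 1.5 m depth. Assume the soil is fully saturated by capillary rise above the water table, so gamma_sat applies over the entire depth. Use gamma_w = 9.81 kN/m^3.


Total stress = gamma_sat * depth
sigma = 20.3 * 13.0 = 263.9 kPa
Pore water pressure u = gamma_w * (depth - d_wt)
u = 9.81 * (13.0 - 1.5) = 112.815 kPa
Effective stress = sigma - u
sigma' = 263.9 - 112.815 = 151.09 kPa


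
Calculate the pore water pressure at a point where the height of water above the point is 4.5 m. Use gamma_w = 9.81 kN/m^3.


Using u = gamma_w * h_w
u = 9.81 * 4.5
u = 44.15 kPa


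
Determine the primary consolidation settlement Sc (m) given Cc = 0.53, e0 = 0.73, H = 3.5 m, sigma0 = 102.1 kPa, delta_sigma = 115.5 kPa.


Result: 0.3524 m

Derivation:
Using Sc = Cc * H / (1 + e0) * log10((sigma0 + delta_sigma) / sigma0)
Stress ratio = (102.1 + 115.5) / 102.1 = 2.13124
log10(2.13124) = 0.328633
Cc * H / (1 + e0) = 0.53 * 3.5 / (1 + 0.73) = 1.07225
Sc = 1.07225 * 0.328633
Sc = 0.3524 m


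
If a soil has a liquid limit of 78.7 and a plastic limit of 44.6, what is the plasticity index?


Result: 34.1

Derivation:
Using PI = LL - PL
PI = 78.7 - 44.6
PI = 34.1


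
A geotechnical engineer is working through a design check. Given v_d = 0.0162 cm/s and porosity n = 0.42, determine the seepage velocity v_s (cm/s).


Using v_s = v_d / n
v_s = 0.0162 / 0.42
v_s = 0.03857 cm/s


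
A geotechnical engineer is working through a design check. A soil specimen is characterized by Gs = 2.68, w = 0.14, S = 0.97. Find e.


Result: 0.3868

Derivation:
Using the relation e = Gs * w / S
e = 2.68 * 0.14 / 0.97
e = 0.3868


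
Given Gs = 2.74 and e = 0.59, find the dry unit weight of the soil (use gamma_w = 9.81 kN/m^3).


Using gamma_d = Gs * gamma_w / (1 + e)
gamma_d = 2.74 * 9.81 / (1 + 0.59)
gamma_d = 2.74 * 9.81 / 1.59
gamma_d = 16.905 kN/m^3


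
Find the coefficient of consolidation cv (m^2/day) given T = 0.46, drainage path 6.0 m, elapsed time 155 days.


Using cv = T * H_dr^2 / t
H_dr^2 = 6.0^2 = 36.0
cv = 0.46 * 36.0 / 155
cv = 0.10684 m^2/day


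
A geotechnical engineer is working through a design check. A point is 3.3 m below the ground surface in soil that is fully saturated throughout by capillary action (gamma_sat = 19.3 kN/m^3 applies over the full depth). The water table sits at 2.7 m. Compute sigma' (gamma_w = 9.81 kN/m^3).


Result: 57.8 kPa

Derivation:
Total stress = gamma_sat * depth
sigma = 19.3 * 3.3 = 63.69 kPa
Pore water pressure u = gamma_w * (depth - d_wt)
u = 9.81 * (3.3 - 2.7) = 5.886 kPa
Effective stress = sigma - u
sigma' = 63.69 - 5.886 = 57.8 kPa
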